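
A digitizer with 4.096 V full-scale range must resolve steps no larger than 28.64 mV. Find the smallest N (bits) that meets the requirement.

8 bits

Number of steps required ≥ 4.096 V / 28.64 mV = 143.02.
Need 2^N ≥ 143.02; 2^7 = 128, 2^8 = 256.
Minimum N = 8.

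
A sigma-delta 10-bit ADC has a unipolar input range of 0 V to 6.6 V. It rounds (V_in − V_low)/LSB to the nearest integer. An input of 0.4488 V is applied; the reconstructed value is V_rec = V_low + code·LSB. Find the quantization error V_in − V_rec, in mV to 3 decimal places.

-2.372 mV

One LSB is 6.6 V / 1024 = 6.445 mV.
Scaled input = 69.6320 LSBs, so code = 70.
V_rec = 0 + 70·0.00644531 = 0.45117188 V.
Error = 0.4488 − 0.45117188 = -0.00237187 V = -2.372 mV.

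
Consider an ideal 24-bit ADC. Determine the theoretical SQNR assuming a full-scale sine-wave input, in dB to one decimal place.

146.2 dB

SNR ≈ 6.02·N + 1.76 dB = 6.02·24 + 1.76 = 146.24 dB.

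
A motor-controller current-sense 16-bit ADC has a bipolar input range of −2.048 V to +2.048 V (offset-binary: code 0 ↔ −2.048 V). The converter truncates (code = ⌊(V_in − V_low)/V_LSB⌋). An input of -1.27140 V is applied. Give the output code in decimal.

code 12425

LSB = 4.096 V / 65536 = 62.50 µV.
(V_in − V_low)/LSB = (-1.27140 − (−2.048)) / 6.25e-05 = 12425.600.
Floor → code 12425.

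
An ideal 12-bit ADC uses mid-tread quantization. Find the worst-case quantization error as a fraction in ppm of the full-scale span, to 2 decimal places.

122.07 ppm

Rounding → worst-case error = ½ LSB = V_FS/2^13, so 1e+06/8192 = 122.07 ppm of full scale.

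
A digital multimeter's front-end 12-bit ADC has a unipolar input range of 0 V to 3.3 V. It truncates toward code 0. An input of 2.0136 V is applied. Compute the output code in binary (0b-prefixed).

Full-scale span = 3.3 V; LSB = 3.3/2^12 = 0.806 mV.
Input sits at 2499.305 steps above V_low.
Floor → code 2499.
In binary (0b-prefixed): 0b100111000011.

code 0b100111000011 (decimal 2499)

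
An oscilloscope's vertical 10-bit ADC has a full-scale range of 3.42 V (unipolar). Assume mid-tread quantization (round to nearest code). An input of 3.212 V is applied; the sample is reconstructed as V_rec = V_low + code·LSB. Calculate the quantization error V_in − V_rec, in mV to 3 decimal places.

-0.930 mV

Step size: 3.42 V ÷ 2^10 = 3.340 mV.
(3.212 − 0)/0.00333984 = 961.7216; round gives code 962.
Code 962 maps back to 0 + 962×0.00333984 V = 3.2129297 V.
Error = 3.212 − 3.2129297 = -0.000929687 V = -0.930 mV.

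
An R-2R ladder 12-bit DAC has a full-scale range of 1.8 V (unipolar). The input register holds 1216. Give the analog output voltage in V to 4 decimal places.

LSB = 1.8 V / 2^12 = 439.45 µV.
V_out = 0 + 1216 × 0.000439453 V = 0.534375 V.

0.5344 V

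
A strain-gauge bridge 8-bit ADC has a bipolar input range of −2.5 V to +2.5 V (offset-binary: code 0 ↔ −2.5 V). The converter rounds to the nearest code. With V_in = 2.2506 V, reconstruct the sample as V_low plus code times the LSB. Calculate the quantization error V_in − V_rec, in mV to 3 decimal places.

LSB = 5/2^8 = 19.531 mV.
Scaled input = 243.2307 LSBs, so code = 243.
V_rec = (−2.5) + 243·0.0195312 = 2.2460938 V.
V_in − V_rec = 0.00450625 V = 4.506 mV.

4.506 mV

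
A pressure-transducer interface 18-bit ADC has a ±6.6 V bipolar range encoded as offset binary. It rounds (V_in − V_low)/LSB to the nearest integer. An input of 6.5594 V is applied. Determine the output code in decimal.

Full-scale span = 13.2 V; LSB = 13.2/2^18 = 50.35 µV.
Input sits at 261337.709 steps above V_low.
round(261337.709) = 261338.

code 261338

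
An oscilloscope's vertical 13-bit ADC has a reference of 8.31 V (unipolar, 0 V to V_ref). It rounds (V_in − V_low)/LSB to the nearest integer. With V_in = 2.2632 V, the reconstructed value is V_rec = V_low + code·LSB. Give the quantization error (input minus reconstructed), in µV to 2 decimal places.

64.01 µV

One LSB is 8.31 V / 8192 = 1.014 mV.
(V_in − V_low)/LSB = (2.2632 − 0)/0.0010144 = 2231.0631 → code 2231 (round).
Code 2231 maps back to 0 + 2231×0.0010144 V = 2.263136 V.
Error = 2.2632 − 2.263136 = 6.40137e-05 V = 64.01 µV.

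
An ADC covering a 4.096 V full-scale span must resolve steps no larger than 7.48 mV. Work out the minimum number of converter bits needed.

Number of steps required ≥ 4.096 V / 7.48 mV = 547.59.
Need 2^N ≥ 547.59; 2^9 = 512, 2^10 = 1024.
Minimum N = 10.

10 bits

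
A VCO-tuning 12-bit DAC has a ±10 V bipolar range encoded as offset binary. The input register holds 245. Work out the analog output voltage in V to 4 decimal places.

LSB = 20 V / 2^12 = 4.883 mV.
V_out = (−10) + 245 × 0.00488281 V = -8.80371 V.

-8.8037 V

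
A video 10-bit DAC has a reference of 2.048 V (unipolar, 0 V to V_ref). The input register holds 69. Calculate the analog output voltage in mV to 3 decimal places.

LSB = 2.048 V / 2^10 = 2.000 mV.
V_out = 0 + 69 × 0.002 V = 0.138 V.
= 138.000 mV.

138.000 mV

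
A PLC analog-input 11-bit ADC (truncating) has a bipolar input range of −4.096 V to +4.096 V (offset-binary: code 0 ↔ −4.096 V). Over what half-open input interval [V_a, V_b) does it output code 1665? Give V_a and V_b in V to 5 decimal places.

[2.56400 V, 2.56800 V)

LSB = 8.192/2^11 = 4.000 mV.
V_a = V_low + 1665·LSB = 2.564 V; V_b = V_low + 1666·LSB = 2.568 V.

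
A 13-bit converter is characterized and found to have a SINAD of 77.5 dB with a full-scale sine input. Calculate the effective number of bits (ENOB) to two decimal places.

12.58 bits

ENOB = (SINAD − 1.76) / 6.02 = (77.5 − 1.76)/6.02 = 12.581.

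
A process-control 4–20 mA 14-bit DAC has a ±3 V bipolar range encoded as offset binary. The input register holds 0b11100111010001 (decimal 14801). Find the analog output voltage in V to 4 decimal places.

2.4203 V

LSB = 6 V / 2^14 = 366.21 µV.
Code 0b11100111010001 = 14801 decimal.
V_out = (−3) + 14801 × 0.000366211 V = 2.42029 V.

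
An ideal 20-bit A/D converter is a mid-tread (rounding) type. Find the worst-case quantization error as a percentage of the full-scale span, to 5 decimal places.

0.00005 %

Rounding → worst-case error = ½ LSB = V_FS/2^21, so 100/2097152 = 4.76837e-05 % of full scale.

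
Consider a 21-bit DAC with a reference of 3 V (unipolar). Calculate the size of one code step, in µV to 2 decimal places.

Full-scale span = 3 V.
LSB = 3 / 2^21 = 3 / 2097152 = 1.43051e-06 V = 1.43 µV.

1.43 µV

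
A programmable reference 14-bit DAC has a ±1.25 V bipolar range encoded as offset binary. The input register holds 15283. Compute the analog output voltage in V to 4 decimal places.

LSB = 2.5 V / 2^14 = 152.59 µV.
V_out = (−1.25) + 15283 × 0.000152588 V = 1.082 V.

1.0820 V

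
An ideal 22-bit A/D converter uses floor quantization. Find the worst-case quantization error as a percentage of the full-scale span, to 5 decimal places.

0.00002 %

Truncating → worst-case error = 1 LSB = V_FS/2^22, so 100/4194304 = 2.38419e-05 % of full scale.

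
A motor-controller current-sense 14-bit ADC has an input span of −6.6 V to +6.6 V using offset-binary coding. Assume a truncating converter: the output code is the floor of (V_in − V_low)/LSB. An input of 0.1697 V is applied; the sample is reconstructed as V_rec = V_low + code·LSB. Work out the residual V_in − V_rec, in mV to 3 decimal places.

0.511 mV

Step size: 13.2 V ÷ 2^14 = 0.806 mV.
(0.1697 − (−6.6))/0.000805664 = 8402.6337; ⌊·⌋ gives code 8402.
Reconstructed: 0.16918945 V.
Difference: 0.000510547 V → 0.511 mV.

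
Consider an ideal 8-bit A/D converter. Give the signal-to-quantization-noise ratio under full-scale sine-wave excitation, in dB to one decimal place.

49.9 dB

SNR ≈ 6.02·N + 1.76 dB = 6.02·8 + 1.76 = 49.92 dB.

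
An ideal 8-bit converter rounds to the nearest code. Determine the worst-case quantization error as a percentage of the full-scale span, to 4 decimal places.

0.1953 %

Rounding → worst-case error = ½ LSB = V_FS/2^9, so 100/512 = 0.195312 % of full scale.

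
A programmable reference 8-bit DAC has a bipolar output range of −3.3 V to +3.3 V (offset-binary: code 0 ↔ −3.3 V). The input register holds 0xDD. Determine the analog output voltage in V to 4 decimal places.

2.3977 V

LSB = 6.6 V / 2^8 = 25.781 mV.
Code 0xDD = 221 decimal.
V_out = (−3.3) + 221 × 0.0257812 V = 2.39766 V.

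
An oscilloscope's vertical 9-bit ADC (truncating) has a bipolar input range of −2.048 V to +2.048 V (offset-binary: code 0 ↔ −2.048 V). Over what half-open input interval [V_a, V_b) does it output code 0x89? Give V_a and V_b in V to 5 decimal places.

[-0.95200 V, -0.94400 V)

LSB = 4.096/2^9 = 8.000 mV.
Code 0x89 = 137 decimal.
V_a = V_low + 137·LSB = -0.952 V; V_b = V_low + 138·LSB = -0.944 V.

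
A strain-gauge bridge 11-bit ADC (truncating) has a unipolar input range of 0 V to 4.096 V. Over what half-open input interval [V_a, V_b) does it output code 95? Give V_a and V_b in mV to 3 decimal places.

LSB = 4.096/2^11 = 2.000 mV.
V_a = V_low + 95·LSB = 0.19 V; V_b = V_low + 96·LSB = 0.192 V.

[190.000 mV, 192.000 mV)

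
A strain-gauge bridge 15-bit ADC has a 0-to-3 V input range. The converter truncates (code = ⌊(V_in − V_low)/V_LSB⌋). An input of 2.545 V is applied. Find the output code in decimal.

code 27798

LSB = 3 V / 32768 = 91.55 µV.
Input sits at 27798.187 steps above V_low.
⌊·⌋(27798.187) = 27798.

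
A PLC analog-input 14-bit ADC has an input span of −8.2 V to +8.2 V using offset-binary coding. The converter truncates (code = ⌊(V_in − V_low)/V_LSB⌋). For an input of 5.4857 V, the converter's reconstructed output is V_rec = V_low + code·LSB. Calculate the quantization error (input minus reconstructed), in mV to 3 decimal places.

Step size: 16.4 V ÷ 2^14 = 1.001 mV.
Scaled input = 13672.3481 LSBs, so code = 13672.
Reconstructed: 5.4853516 V.
Difference: 0.000348438 V → 0.348 mV.

0.348 mV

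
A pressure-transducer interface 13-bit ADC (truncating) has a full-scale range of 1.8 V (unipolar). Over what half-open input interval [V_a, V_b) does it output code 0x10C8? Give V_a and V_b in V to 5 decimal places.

LSB = 1.8/2^13 = 219.73 µV.
Code 0x10C8 = 4296 decimal.
V_a = V_low + 4296·LSB = 0.943945 V; V_b = V_low + 4297·LSB = 0.944165 V.

[0.94395 V, 0.94417 V)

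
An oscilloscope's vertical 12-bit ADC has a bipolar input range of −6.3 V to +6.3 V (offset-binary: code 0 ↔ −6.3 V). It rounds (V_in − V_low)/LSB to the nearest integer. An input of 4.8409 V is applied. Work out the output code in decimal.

LSB = 12.6 V / 4096 = 3.076 mV.
(4.8409 − (−6.3)) / 0.00307617 = 3621.677 LSBs.
Round → code 3622.

code 3622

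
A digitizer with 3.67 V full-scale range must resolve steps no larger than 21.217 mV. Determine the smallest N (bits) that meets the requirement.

8 bits

Number of steps required ≥ 3.67 V / 21.217 mV = 172.97.
Need 2^N ≥ 172.97; 2^7 = 128, 2^8 = 256.
Minimum N = 8.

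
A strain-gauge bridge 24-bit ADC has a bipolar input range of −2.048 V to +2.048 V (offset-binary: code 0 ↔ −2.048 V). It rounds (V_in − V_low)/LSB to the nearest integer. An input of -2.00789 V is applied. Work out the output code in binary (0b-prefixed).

code 0b101000000111000011 (decimal 164291)

With 16777216 levels over 4.096 V, one step is 0.24 µV.
(V_in − V_low)/LSB = (-2.00789 − (−2.048)) / 2.44141e-07 = 164290.560.
Round → code 164291.
In binary (0b-prefixed): 0b101000000111000011.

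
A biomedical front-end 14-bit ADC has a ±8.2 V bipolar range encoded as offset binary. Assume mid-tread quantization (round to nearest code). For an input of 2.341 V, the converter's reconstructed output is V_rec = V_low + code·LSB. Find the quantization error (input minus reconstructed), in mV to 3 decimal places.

-0.284 mV

LSB = 16.4/2^14 = 1.001 mV.
(2.341 − (−8.2))/0.00100098 = 10530.7161; round gives code 10531.
V_rec = (−8.2) + 10531·0.00100098 = 2.3412842 V.
V_in − V_rec = -0.00028418 V = -0.284 mV.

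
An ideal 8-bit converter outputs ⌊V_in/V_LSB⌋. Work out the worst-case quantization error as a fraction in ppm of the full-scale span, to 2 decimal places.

3906.25 ppm

Truncating → worst-case error = 1 LSB = V_FS/2^8, so 1e+06/256 = 3906.25 ppm of full scale.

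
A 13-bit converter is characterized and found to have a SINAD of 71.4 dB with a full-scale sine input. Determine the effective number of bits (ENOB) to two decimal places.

ENOB = (SINAD − 1.76) / 6.02 = (71.4 − 1.76)/6.02 = 11.568.

11.57 bits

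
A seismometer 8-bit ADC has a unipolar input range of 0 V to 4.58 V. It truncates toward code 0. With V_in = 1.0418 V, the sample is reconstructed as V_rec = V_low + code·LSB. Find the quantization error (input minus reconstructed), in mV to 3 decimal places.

Step size: 4.58 V ÷ 2^8 = 17.891 mV.
Scaled input = 58.2316 LSBs, so code = 58.
Code 58 maps back to 0 + 58×0.0178906 V = 1.0376562 V.
Error = 1.0418 − 1.0376562 = 0.00414375 V = 4.144 mV.

4.144 mV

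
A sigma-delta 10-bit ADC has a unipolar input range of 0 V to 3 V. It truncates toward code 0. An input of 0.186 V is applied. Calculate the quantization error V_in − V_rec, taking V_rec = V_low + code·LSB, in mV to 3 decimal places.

One LSB is 3 V / 1024 = 2.930 mV.
(0.186 − 0)/0.00292969 = 63.4880; ⌊·⌋ gives code 63.
V_rec = 0 + 63·0.00292969 = 0.18457031 V.
V_in − V_rec = 0.00142969 V = 1.430 mV.

1.430 mV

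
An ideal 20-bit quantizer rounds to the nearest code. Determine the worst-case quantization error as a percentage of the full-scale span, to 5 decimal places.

Rounding → worst-case error = ½ LSB = V_FS/2^21, so 100/2097152 = 4.76837e-05 % of full scale.

0.00005 %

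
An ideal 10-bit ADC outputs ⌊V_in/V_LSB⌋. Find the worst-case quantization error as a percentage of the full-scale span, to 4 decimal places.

Truncating → worst-case error = 1 LSB = V_FS/2^10, so 100/1024 = 0.0976562 % of full scale.

0.0977 %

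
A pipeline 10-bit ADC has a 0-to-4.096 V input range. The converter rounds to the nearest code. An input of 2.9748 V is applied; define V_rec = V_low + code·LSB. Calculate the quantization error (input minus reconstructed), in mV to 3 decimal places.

-1.200 mV

LSB = 4.096/2^10 = 4.000 mV.
Scaled input = 743.7000 LSBs, so code = 744.
Reconstructed: 2.976 V.
Difference: -0.0012 V → -1.200 mV.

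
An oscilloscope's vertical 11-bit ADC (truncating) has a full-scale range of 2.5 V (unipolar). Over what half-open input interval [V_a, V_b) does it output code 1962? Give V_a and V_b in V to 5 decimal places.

LSB = 2.5/2^11 = 1.221 mV.
V_a = V_low + 1962·LSB = 2.39502 V; V_b = V_low + 1963·LSB = 2.39624 V.

[2.39502 V, 2.39624 V)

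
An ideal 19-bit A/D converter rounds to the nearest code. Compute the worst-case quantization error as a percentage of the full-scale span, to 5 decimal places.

Rounding → worst-case error = ½ LSB = V_FS/2^20, so 100/1048576 = 9.53674e-05 % of full scale.

0.00010 %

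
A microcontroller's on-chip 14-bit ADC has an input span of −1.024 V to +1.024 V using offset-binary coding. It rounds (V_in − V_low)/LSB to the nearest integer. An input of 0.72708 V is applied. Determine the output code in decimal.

With 16384 levels over 2.048 V, one step is 125.00 µV.
(0.72708 − (−1.024)) / 0.000125 = 14008.640 LSBs.
Round → code 14009.

code 14009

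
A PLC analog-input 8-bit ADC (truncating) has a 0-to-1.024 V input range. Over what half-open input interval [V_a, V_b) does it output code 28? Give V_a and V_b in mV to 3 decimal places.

LSB = 1.024/2^8 = 4.000 mV.
V_a = V_low + 28·LSB = 0.112 V; V_b = V_low + 29·LSB = 0.116 V.

[112.000 mV, 116.000 mV)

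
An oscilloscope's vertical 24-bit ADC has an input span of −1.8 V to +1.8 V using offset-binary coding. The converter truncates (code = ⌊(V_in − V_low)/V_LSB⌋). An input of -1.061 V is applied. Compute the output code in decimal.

With 16777216 levels over 3.6 V, one step is 0.21 µV.
(V_in − V_low)/LSB = (-1.061 − (−1.8)) / 2.14577e-07 = 3443989.618.
So the output code is 3443989.

code 3443989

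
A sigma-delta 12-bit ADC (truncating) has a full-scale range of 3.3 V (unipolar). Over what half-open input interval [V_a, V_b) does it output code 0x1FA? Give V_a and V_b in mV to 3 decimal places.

[407.666 mV, 408.472 mV)

LSB = 3.3/2^12 = 0.806 mV.
Code 0x1FA = 506 decimal.
V_a = V_low + 506·LSB = 0.407666 V; V_b = V_low + 507·LSB = 0.408472 V.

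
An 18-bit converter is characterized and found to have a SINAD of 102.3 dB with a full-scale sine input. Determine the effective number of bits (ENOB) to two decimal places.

ENOB = (SINAD − 1.76) / 6.02 = (102.3 − 1.76)/6.02 = 16.701.

16.70 bits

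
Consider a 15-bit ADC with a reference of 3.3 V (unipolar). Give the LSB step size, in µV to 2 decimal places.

Full-scale span = 3.3 V.
LSB = 3.3 / 2^15 = 3.3 / 32768 = 0.000100708 V = 100.71 µV.

100.71 µV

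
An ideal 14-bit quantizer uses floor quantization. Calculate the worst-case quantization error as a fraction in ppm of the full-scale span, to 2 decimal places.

61.04 ppm

Truncating → worst-case error = 1 LSB = V_FS/2^14, so 1e+06/16384 = 61.0352 ppm of full scale.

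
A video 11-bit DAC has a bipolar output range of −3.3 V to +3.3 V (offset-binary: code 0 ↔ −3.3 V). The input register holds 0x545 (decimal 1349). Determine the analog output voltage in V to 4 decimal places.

1.0474 V

LSB = 6.6 V / 2^11 = 3.223 mV.
Code 0x545 = 1349 decimal.
V_out = (−3.3) + 1349 × 0.00322266 V = 1.04736 V.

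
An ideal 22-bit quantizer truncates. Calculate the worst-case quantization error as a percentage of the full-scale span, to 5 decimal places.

Truncating → worst-case error = 1 LSB = V_FS/2^22, so 100/4194304 = 2.38419e-05 % of full scale.

0.00002 %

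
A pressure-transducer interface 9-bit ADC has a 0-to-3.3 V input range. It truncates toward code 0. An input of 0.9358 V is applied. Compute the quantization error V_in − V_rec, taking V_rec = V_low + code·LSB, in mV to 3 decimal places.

1.230 mV

One LSB is 3.3 V / 512 = 6.445 mV.
Scaled input = 145.1908 LSBs, so code = 145.
Reconstructed: 0.93457031 V.
V_in − V_rec = 0.00122969 V = 1.230 mV.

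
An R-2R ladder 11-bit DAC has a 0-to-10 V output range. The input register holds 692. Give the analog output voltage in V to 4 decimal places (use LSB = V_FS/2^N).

3.3789 V

LSB = 10 V / 2^11 = 4.883 mV.
V_out = 0 + 692 × 0.00488281 V = 3.37891 V.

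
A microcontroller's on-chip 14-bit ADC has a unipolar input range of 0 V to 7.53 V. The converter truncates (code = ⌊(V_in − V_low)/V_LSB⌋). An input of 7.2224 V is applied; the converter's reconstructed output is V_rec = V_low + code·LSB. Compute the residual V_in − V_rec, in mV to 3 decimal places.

One LSB is 7.53 V / 16384 = 459.59 µV.
Scaled input = 15714.7147 LSBs, so code = 15714.
V_rec = 0 + 15714·0.000459595 = 7.2220715 V.
Error = 7.2224 − 7.2220715 = 0.000328467 V = 0.328 mV.

0.328 mV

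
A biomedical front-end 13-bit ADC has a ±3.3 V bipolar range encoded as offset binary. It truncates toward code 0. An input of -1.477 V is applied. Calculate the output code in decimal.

code 2262

LSB = 6.6 V / 8192 = 0.806 mV.
Input sits at 2262.730 steps above V_low.
⌊·⌋(2262.730) = 2262.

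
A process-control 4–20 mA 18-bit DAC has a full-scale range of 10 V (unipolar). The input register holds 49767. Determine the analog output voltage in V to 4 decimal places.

1.8985 V

LSB = 10 V / 2^18 = 38.15 µV.
V_out = 0 + 49767 × 3.8147e-05 V = 1.89846 V.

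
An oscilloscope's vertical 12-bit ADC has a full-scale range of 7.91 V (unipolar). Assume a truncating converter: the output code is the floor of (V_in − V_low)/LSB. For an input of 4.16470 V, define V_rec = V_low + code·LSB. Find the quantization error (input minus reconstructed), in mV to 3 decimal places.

Step size: 7.91 V ÷ 2^12 = 1.931 mV.
Scaled input = 2156.5880 LSBs, so code = 2156.
Code 2156 maps back to 0 + 2156×0.00193115 V = 4.1635645 V.
Difference: 0.00113555 V → 1.136 mV.

1.136 mV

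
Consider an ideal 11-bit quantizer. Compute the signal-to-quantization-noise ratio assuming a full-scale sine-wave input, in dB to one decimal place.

68.0 dB

SNR ≈ 6.02·N + 1.76 dB = 6.02·11 + 1.76 = 67.98 dB.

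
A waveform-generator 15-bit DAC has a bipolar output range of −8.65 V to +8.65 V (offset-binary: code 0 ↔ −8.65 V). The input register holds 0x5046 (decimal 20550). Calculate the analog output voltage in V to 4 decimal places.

LSB = 17.3 V / 2^15 = 0.528 mV.
Code 0x5046 = 20550 decimal.
V_out = (−8.65) + 20550 × 0.000527954 V = 2.19946 V.

2.1995 V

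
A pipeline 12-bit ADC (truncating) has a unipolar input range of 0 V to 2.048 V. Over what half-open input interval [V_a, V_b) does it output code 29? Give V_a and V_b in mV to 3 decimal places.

[14.500 mV, 15.000 mV)

LSB = 2.048/2^12 = 0.500 mV.
V_a = V_low + 29·LSB = 0.0145 V; V_b = V_low + 30·LSB = 0.015 V.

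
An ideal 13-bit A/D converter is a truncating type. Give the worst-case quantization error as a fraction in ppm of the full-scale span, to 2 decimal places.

122.07 ppm

Truncating → worst-case error = 1 LSB = V_FS/2^13, so 1e+06/8192 = 122.07 ppm of full scale.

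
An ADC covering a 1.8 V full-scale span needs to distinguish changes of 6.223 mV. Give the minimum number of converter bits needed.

9 bits

Number of steps required ≥ 1.8 V / 6.223 mV = 289.25.
Need 2^N ≥ 289.25; 2^8 = 256, 2^9 = 512.
Minimum N = 9.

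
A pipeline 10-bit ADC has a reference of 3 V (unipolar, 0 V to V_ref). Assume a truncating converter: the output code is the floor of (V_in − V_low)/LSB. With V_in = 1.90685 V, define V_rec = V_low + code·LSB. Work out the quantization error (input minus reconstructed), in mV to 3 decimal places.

2.553 mV

LSB = 3/2^10 = 2.930 mV.
Scaled input = 650.8715 LSBs, so code = 650.
Code 650 maps back to 0 + 650×0.00292969 V = 1.9042969 V.
V_in − V_rec = 0.00255312 V = 2.553 mV.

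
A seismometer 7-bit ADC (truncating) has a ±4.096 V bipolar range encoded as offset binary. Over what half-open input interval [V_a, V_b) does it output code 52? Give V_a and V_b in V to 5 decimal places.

[-0.76800 V, -0.70400 V)

LSB = 8.192/2^7 = 64.000 mV.
V_a = V_low + 52·LSB = -0.768 V; V_b = V_low + 53·LSB = -0.704 V.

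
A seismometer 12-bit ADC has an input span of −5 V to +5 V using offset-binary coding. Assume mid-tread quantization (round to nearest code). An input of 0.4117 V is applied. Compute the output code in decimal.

Full-scale span = 10 V; LSB = 10/2^12 = 2.441 mV.
Input sits at 2216.632 steps above V_low.
So the output code is 2217.

code 2217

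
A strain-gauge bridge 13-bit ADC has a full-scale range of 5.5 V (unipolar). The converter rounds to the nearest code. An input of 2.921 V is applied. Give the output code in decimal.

With 8192 levels over 5.5 V, one step is 0.671 mV.
(V_in − V_low)/LSB = (2.921 − 0) / 0.000671387 = 4350.697.
Round → code 4351.

code 4351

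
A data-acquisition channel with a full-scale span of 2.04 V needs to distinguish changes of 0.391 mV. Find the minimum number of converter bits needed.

13 bits

Number of steps required ≥ 2.04 V / 0.391 mV = 5217.39.
Need 2^N ≥ 5217.39; 2^12 = 4096, 2^13 = 8192.
Minimum N = 13.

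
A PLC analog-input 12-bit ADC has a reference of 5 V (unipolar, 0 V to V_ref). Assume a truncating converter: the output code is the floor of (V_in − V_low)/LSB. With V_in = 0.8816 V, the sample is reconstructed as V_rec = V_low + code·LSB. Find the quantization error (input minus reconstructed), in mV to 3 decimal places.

0.252 mV

One LSB is 5 V / 4096 = 1.221 mV.
(0.8816 − 0)/0.0012207 = 722.2067; ⌊·⌋ gives code 722.
Reconstructed: 0.88134766 V.
Error = 0.8816 − 0.88134766 = 0.000252344 V = 0.252 mV.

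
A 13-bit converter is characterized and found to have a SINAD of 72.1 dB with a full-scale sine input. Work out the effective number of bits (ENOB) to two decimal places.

11.68 bits

ENOB = (SINAD − 1.76) / 6.02 = (72.1 − 1.76)/6.02 = 11.684.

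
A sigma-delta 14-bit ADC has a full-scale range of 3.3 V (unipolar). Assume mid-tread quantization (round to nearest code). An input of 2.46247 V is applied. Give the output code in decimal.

With 16384 levels over 3.3 V, one step is 201.42 µV.
(2.46247 − 0) / 0.000201416 = 12225.790 LSBs.
round(12225.790) = 12226.

code 12226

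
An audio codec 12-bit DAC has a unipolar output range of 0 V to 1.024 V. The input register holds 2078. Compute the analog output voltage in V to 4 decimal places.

LSB = 1.024 V / 2^12 = 250.00 µV.
V_out = 0 + 2078 × 0.00025 V = 0.5195 V.

0.5195 V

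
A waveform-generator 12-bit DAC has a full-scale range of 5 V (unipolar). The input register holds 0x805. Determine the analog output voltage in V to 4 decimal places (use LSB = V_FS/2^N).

LSB = 5 V / 2^12 = 1.221 mV.
Code 0x805 = 2053 decimal.
V_out = 0 + 2053 × 0.0012207 V = 2.5061 V.

2.5061 V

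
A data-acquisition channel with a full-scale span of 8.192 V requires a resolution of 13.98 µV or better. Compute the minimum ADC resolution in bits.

20 bits

Number of steps required ≥ 8.192 V / 13.98 µV = 585979.97.
Need 2^N ≥ 585979.97; 2^19 = 524288, 2^20 = 1048576.
Minimum N = 20.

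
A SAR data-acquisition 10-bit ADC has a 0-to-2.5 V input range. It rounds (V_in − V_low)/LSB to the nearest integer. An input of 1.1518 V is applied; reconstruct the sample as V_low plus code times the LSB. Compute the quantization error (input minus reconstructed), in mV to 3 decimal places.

One LSB is 2.5 V / 1024 = 2.441 mV.
Scaled input = 471.7773 LSBs, so code = 472.
Reconstructed: 1.1523438 V.
Error = 1.1518 − 1.1523438 = -0.00054375 V = -0.544 mV.

-0.544 mV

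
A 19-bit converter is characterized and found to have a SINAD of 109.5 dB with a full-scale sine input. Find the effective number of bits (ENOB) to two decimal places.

17.90 bits

ENOB = (SINAD − 1.76) / 6.02 = (109.5 − 1.76)/6.02 = 17.897.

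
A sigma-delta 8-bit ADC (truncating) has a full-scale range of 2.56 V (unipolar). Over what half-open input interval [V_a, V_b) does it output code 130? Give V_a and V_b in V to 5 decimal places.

[1.30000 V, 1.31000 V)

LSB = 2.56/2^8 = 10.000 mV.
V_a = V_low + 130·LSB = 1.3 V; V_b = V_low + 131·LSB = 1.31 V.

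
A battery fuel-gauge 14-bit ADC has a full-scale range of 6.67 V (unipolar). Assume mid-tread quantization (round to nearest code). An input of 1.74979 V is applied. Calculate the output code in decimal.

Full-scale span = 6.67 V; LSB = 6.67/2^14 = 407.10 µV.
(V_in − V_low)/LSB = (1.74979 − 0) / 0.000407104 = 4298.135.
Round → code 4298.

code 4298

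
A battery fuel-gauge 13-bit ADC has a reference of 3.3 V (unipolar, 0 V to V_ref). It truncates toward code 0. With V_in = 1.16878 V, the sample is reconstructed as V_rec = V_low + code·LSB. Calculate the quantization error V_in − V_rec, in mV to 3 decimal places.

Step size: 3.3 V ÷ 2^13 = 402.83 µV.
Scaled input = 2901.4078 LSBs, so code = 2901.
Code 2901 maps back to 0 + 2901×0.000402832 V = 1.1686157 V.
Difference: 0.000164277 V → 0.164 mV.

0.164 mV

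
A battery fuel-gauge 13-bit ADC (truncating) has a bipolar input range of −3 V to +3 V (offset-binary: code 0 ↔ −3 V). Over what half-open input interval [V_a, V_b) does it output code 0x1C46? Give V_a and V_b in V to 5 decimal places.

[2.30127 V, 2.30200 V)

LSB = 6/2^13 = 0.732 mV.
Code 0x1C46 = 7238 decimal.
V_a = V_low + 7238·LSB = 2.30127 V; V_b = V_low + 7239·LSB = 2.302 V.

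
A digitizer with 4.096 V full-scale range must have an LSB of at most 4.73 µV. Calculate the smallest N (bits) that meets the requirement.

Number of steps required ≥ 4.096 V / 4.73 µV = 865961.95.
Need 2^N ≥ 865961.95; 2^19 = 524288, 2^20 = 1048576.
Minimum N = 20.

20 bits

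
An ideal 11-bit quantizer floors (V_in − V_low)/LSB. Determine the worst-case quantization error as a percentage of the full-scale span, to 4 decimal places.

Truncating → worst-case error = 1 LSB = V_FS/2^11, so 100/2048 = 0.0488281 % of full scale.

0.0488 %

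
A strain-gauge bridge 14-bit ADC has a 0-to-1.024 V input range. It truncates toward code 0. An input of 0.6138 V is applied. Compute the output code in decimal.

Full-scale span = 1.024 V; LSB = 1.024/2^14 = 62.50 µV.
(V_in − V_low)/LSB = (0.6138 − 0) / 6.25e-05 = 9820.800.
So the output code is 9820.

code 9820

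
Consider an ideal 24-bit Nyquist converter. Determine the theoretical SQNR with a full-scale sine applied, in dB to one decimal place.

SNR ≈ 6.02·N + 1.76 dB = 6.02·24 + 1.76 = 146.24 dB.

146.2 dB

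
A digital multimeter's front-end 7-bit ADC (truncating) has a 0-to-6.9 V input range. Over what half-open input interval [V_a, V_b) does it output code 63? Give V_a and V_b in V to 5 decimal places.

[3.39609 V, 3.45000 V)

LSB = 6.9/2^7 = 53.906 mV.
V_a = V_low + 63·LSB = 3.39609 V; V_b = V_low + 64·LSB = 3.45 V.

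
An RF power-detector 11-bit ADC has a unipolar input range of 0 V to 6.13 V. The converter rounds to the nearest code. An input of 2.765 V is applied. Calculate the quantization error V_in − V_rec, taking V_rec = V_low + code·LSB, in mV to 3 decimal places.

-0.684 mV

Step size: 6.13 V ÷ 2^11 = 2.993 mV.
(2.765 − 0)/0.00299316 = 923.7716; round gives code 924.
V_rec = 0 + 924·0.00299316 = 2.7656836 V.
V_in − V_rec = -0.000683594 V = -0.684 mV.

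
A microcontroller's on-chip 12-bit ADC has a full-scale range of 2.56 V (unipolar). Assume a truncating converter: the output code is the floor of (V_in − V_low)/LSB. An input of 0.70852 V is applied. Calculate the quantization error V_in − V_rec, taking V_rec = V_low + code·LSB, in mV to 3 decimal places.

0.395 mV

LSB = 2.56/2^12 = 0.625 mV.
(0.70852 − 0)/0.000625 = 1133.6320; ⌊·⌋ gives code 1133.
V_rec = 0 + 1133·0.000625 = 0.708125 V.
Error = 0.70852 − 0.708125 = 0.000395 V = 0.395 mV.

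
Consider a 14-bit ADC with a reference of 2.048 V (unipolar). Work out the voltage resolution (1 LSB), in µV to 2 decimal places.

125.00 µV

Full-scale span = 2.048 V.
LSB = 2.048 / 2^14 = 2.048 / 16384 = 0.000125 V = 125.00 µV.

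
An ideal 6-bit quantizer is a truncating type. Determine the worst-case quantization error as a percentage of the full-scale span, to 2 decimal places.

Truncating → worst-case error = 1 LSB = V_FS/2^6, so 100/64 = 1.5625 % of full scale.

1.56 %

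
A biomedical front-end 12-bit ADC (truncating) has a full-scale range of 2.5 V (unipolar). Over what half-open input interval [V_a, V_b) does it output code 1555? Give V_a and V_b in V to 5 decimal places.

[0.94910 V, 0.94971 V)

LSB = 2.5/2^12 = 0.610 mV.
V_a = V_low + 1555·LSB = 0.949097 V; V_b = V_low + 1556·LSB = 0.949707 V.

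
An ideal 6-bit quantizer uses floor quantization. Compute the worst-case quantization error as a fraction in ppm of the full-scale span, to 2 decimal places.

15625.00 ppm

Truncating → worst-case error = 1 LSB = V_FS/2^6, so 1e+06/64 = 15625 ppm of full scale.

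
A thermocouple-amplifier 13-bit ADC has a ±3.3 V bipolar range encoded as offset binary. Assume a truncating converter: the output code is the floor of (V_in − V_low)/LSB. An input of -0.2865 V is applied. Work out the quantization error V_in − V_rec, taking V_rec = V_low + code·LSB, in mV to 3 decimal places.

Step size: 6.6 V ÷ 2^13 = 0.806 mV.
Scaled input = 3740.3927 LSBs, so code = 3740.
Reconstructed: -0.28681641 V.
V_in − V_rec = 0.000316406 V = 0.316 mV.

0.316 mV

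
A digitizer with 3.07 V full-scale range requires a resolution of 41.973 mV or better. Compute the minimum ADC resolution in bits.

Number of steps required ≥ 3.07 V / 41.973 mV = 73.14.
Need 2^N ≥ 73.14; 2^6 = 64, 2^7 = 128.
Minimum N = 7.

7 bits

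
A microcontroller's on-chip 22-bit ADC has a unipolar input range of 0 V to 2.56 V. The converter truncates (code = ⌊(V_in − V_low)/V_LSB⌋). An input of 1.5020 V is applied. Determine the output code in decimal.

Full-scale span = 2.56 V; LSB = 2.56/2^22 = 0.61 µV.
(V_in − V_low)/LSB = (1.5020 − 0) / 6.10352e-07 = 2460876.800.
So the output code is 2460876.

code 2460876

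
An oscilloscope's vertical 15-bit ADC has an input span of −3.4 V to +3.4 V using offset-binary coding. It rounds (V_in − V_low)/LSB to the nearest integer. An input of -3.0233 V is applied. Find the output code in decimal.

code 1815

LSB = 6.8 V / 32768 = 207.52 µV.
(V_in − V_low)/LSB = (-3.0233 − (−3.4)) / 0.00020752 = 1815.251.
round(1815.251) = 1815.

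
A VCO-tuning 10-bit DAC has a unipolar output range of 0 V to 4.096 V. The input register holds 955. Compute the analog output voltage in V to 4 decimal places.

LSB = 4.096 V / 2^10 = 4.000 mV.
V_out = 0 + 955 × 0.004 V = 3.82 V.

3.8200 V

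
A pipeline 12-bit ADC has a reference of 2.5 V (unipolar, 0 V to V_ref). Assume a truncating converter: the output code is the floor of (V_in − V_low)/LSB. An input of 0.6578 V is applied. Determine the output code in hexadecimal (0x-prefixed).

LSB = 2.5 V / 4096 = 0.610 mV.
(V_in − V_low)/LSB = (0.6578 − 0) / 0.000610352 = 1077.740.
Floor → code 1077.
In hexadecimal (0x-prefixed): 0x435.

code 0x435 (decimal 1077)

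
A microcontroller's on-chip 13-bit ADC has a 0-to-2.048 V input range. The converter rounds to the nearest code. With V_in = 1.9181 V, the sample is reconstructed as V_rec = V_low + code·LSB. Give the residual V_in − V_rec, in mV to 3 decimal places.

0.100 mV

Step size: 2.048 V ÷ 2^13 = 250.00 µV.
Scaled input = 7672.4000 LSBs, so code = 7672.
V_rec = 0 + 7672·0.00025 = 1.918 V.
Difference: 0.0001 V → 0.100 mV.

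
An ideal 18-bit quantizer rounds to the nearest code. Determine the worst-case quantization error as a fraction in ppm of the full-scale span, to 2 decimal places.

Rounding → worst-case error = ½ LSB = V_FS/2^19, so 1e+06/524288 = 1.90735 ppm of full scale.

1.91 ppm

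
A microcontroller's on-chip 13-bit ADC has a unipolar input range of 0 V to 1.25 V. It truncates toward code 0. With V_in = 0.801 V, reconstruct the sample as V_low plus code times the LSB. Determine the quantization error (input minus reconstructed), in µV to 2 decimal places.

66.16 µV

LSB = 1.25/2^13 = 152.59 µV.
Scaled input = 5249.4336 LSBs, so code = 5249.
Code 5249 maps back to 0 + 5249×0.000152588 V = 0.80093384 V.
Difference: 6.61621e-05 V → 66.16 µV.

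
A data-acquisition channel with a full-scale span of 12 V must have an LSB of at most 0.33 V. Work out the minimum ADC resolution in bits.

Number of steps required ≥ 12 V / 0.33 V = 36.36.
Need 2^N ≥ 36.36; 2^5 = 32, 2^6 = 64.
Minimum N = 6.

6 bits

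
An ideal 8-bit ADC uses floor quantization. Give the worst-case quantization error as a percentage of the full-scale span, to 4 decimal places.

Truncating → worst-case error = 1 LSB = V_FS/2^8, so 100/256 = 0.390625 % of full scale.

0.3906 %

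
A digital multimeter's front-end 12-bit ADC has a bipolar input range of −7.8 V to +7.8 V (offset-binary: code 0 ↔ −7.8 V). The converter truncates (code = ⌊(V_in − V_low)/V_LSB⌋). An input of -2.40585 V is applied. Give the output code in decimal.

code 1416

LSB = 15.6 V / 4096 = 3.809 mV.
Input sits at 1416.310 steps above V_low.
Floor → code 1416.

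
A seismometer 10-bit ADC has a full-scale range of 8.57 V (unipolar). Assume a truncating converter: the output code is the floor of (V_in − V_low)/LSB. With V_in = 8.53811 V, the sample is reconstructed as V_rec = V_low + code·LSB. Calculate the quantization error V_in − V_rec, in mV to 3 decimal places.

1.587 mV

LSB = 8.57/2^10 = 8.369 mV.
(8.53811 − 0)/0.00836914 = 1020.1896; ⌊·⌋ gives code 1020.
V_rec = 0 + 1020·0.00836914 = 8.5365234 V.
Difference: 0.00158656 V → 1.587 mV.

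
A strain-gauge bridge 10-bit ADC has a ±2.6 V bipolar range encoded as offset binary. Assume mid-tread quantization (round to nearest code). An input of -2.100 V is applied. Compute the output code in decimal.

code 98

With 1024 levels over 5.2 V, one step is 5.078 mV.
(V_in − V_low)/LSB = (-2.100 − (−2.6)) / 0.00507813 = 98.462.
Round → code 98.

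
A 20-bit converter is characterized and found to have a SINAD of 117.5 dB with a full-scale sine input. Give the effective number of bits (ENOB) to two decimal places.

ENOB = (SINAD − 1.76) / 6.02 = (117.5 − 1.76)/6.02 = 19.226.

19.23 bits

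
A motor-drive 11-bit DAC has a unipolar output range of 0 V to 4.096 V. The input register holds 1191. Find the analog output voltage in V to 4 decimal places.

2.3820 V

LSB = 4.096 V / 2^11 = 2.000 mV.
V_out = 0 + 1191 × 0.002 V = 2.382 V.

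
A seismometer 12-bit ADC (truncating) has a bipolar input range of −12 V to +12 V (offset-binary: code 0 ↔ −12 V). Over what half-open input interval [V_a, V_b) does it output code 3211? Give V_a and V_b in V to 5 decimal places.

[6.81445 V, 6.82031 V)

LSB = 24/2^12 = 5.859 mV.
V_a = V_low + 3211·LSB = 6.81445 V; V_b = V_low + 3212·LSB = 6.82031 V.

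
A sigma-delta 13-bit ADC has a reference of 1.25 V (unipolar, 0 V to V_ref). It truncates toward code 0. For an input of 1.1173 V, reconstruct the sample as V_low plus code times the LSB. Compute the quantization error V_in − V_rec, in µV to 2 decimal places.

LSB = 1.25/2^13 = 152.59 µV.
(V_in − V_low)/LSB = (1.1173 − 0)/0.000152588 = 7322.3373 → code 7322 (floor).
Reconstructed: 1.1172485 V.
Error = 1.1173 − 1.1172485 = 5.14648e-05 V = 51.46 µV.

51.46 µV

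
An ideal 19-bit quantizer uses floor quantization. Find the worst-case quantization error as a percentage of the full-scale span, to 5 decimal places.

Truncating → worst-case error = 1 LSB = V_FS/2^19, so 100/524288 = 0.000190735 % of full scale.

0.00019 %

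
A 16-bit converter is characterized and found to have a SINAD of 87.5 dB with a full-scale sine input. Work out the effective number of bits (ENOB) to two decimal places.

14.24 bits

ENOB = (SINAD − 1.76) / 6.02 = (87.5 − 1.76)/6.02 = 14.243.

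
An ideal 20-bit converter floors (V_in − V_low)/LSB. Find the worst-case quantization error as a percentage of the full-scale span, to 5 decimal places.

Truncating → worst-case error = 1 LSB = V_FS/2^20, so 100/1048576 = 9.53674e-05 % of full scale.

0.00010 %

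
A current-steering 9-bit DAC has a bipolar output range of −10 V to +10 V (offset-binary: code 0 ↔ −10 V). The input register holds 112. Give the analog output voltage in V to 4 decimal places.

LSB = 20 V / 2^9 = 39.062 mV.
V_out = (−10) + 112 × 0.0390625 V = -5.625 V.

-5.6250 V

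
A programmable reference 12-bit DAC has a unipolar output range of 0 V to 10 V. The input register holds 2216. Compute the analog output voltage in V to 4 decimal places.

5.4102 V

LSB = 10 V / 2^12 = 2.441 mV.
V_out = 0 + 2216 × 0.00244141 V = 5.41016 V.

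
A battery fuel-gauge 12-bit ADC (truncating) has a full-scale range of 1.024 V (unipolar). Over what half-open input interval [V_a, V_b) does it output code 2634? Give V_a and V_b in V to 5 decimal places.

LSB = 1.024/2^12 = 250.00 µV.
V_a = V_low + 2634·LSB = 0.6585 V; V_b = V_low + 2635·LSB = 0.65875 V.

[0.65850 V, 0.65875 V)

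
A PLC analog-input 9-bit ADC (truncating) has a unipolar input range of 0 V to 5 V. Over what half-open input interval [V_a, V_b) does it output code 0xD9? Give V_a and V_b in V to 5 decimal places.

[2.11914 V, 2.12891 V)

LSB = 5/2^9 = 9.766 mV.
Code 0xD9 = 217 decimal.
V_a = V_low + 217·LSB = 2.11914 V; V_b = V_low + 218·LSB = 2.12891 V.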